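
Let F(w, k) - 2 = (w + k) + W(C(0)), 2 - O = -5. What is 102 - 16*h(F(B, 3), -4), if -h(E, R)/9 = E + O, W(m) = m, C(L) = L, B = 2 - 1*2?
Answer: 1830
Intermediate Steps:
B = 0 (B = 2 - 2 = 0)
O = 7 (O = 2 - 1*(-5) = 2 + 5 = 7)
F(w, k) = 2 + k + w (F(w, k) = 2 + ((w + k) + 0) = 2 + ((k + w) + 0) = 2 + (k + w) = 2 + k + w)
h(E, R) = -63 - 9*E (h(E, R) = -9*(E + 7) = -9*(7 + E) = -63 - 9*E)
102 - 16*h(F(B, 3), -4) = 102 - 16*(-63 - 9*(2 + 3 + 0)) = 102 - 16*(-63 - 9*5) = 102 - 16*(-63 - 45) = 102 - 16*(-108) = 102 + 1728 = 1830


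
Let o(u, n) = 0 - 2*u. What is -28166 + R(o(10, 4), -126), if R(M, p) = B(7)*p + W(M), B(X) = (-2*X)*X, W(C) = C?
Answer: -15838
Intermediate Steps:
o(u, n) = -2*u
B(X) = -2*X**2
R(M, p) = M - 98*p (R(M, p) = (-2*7**2)*p + M = (-2*49)*p + M = -98*p + M = M - 98*p)
-28166 + R(o(10, 4), -126) = -28166 + (-2*10 - 98*(-126)) = -28166 + (-20 + 12348) = -28166 + 12328 = -15838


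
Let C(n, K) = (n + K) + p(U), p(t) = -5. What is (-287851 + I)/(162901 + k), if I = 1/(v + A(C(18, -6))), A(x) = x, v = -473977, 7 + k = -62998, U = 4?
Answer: -136432738471/47347707120 ≈ -2.8815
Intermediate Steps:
k = -63005 (k = -7 - 62998 = -63005)
C(n, K) = -5 + K + n (C(n, K) = (n + K) - 5 = (K + n) - 5 = -5 + K + n)
I = -1/473970 (I = 1/(-473977 + (-5 - 6 + 18)) = 1/(-473977 + 7) = 1/(-473970) = -1/473970 ≈ -2.1098e-6)
(-287851 + I)/(162901 + k) = (-287851 - 1/473970)/(162901 - 63005) = -136432738471/473970/99896 = -136432738471/473970*1/99896 = -136432738471/47347707120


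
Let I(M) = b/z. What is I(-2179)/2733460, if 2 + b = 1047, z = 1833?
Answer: 209/1002086436 ≈ 2.0856e-7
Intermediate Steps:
b = 1045 (b = -2 + 1047 = 1045)
I(M) = 1045/1833
I(-2179)/2733460 = (1045/1833)/2733460 = (1045/1833)*(1/2733460) = 209/1002086436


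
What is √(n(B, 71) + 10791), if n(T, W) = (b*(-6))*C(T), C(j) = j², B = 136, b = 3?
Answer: 9*I*√3977 ≈ 567.57*I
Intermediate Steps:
n(T, W) = -18*T² (n(T, W) = (3*(-6))*T² = -18*T²)
√(n(B, 71) + 10791) = √(-18*136² + 10791) = √(-18*18496 + 10791) = √(-332928 + 10791) = √(-322137) = 9*I*√3977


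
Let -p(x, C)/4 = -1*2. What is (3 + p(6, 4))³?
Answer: 1331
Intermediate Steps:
p(x, C) = 8 (p(x, C) = -(-4)*2 = -4*(-2) = 8)
(3 + p(6, 4))³ = (3 + 8)³ = 11³ = 1331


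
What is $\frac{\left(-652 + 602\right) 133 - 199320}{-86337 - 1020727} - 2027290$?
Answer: $- \frac{1122169785295}{553532} \approx -2.0273 \cdot 10^{6}$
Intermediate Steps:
$\frac{\left(-652 + 602\right) 133 - 199320}{-86337 - 1020727} - 2027290 = \frac{\left(-50\right) 133 - 199320}{-1107064} - 2027290 = \left(-6650 - 199320\right) \left(- \frac{1}{1107064}\right) - 2027290 = \left(-205970\right) \left(- \frac{1}{1107064}\right) - 2027290 = \frac{102985}{553532} - 2027290 = - \frac{1122169785295}{553532}$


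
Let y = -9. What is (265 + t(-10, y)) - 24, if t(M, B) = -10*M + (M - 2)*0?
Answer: 341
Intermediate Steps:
t(M, B) = -10*M (t(M, B) = -10*M + (-2 + M)*0 = -10*M + 0 = -10*M)
(265 + t(-10, y)) - 24 = (265 - 10*(-10)) - 24 = (265 + 100) - 24 = 365 - 24 = 341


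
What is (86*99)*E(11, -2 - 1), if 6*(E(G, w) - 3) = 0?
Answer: 25542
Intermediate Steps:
E(G, w) = 3 (E(G, w) = 3 + (⅙)*0 = 3 + 0 = 3)
(86*99)*E(11, -2 - 1) = (86*99)*3 = 8514*3 = 25542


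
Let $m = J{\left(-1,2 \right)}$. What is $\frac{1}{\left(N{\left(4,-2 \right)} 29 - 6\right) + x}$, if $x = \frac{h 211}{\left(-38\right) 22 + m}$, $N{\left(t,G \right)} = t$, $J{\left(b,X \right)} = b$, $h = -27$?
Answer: $\frac{31}{3621} \approx 0.0085612$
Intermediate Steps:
$m = -1$
$x = \frac{211}{31}$ ($x = \frac{\left(-27\right) 211}{\left(-38\right) 22 - 1} = - \frac{5697}{-836 - 1} = - \frac{5697}{-837} = \left(-5697\right) \left(- \frac{1}{837}\right) = \frac{211}{31} \approx 6.8064$)
$\frac{1}{\left(N{\left(4,-2 \right)} 29 - 6\right) + x} = \frac{1}{\left(4 \cdot 29 - 6\right) + \frac{211}{31}} = \frac{1}{\left(116 - 6\right) + \frac{211}{31}} = \frac{1}{110 + \frac{211}{31}} = \frac{1}{\frac{3621}{31}} = \frac{31}{3621}$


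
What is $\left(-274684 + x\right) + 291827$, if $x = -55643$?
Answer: $-38500$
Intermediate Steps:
$\left(-274684 + x\right) + 291827 = \left(-274684 - 55643\right) + 291827 = -330327 + 291827 = -38500$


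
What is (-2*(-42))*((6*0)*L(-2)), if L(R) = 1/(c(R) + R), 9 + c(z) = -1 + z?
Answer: 0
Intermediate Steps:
c(z) = -10 + z (c(z) = -9 + (-1 + z) = -10 + z)
L(R) = 1/(-10 + 2*R) (L(R) = 1/((-10 + R) + R) = 1/(-10 + 2*R))
(-2*(-42))*((6*0)*L(-2)) = (-2*(-42))*((6*0)*(1/(2*(-5 - 2)))) = 84*(0*((½)/(-7))) = 84*(0*((½)*(-⅐))) = 84*(0*(-1/14)) = 84*0 = 0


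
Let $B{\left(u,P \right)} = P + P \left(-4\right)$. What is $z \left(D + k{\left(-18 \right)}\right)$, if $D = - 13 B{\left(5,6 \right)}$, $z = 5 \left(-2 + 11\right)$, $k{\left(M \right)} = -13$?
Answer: $9945$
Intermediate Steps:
$B{\left(u,P \right)} = - 3 P$ ($B{\left(u,P \right)} = P - 4 P = - 3 P$)
$z = 45$ ($z = 5 \cdot 9 = 45$)
$D = 234$ ($D = - 13 \left(\left(-3\right) 6\right) = \left(-13\right) \left(-18\right) = 234$)
$z \left(D + k{\left(-18 \right)}\right) = 45 \left(234 - 13\right) = 45 \cdot 221 = 9945$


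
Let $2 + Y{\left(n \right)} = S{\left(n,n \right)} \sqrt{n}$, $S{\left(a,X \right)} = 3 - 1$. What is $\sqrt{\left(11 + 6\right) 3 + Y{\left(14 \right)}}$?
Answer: $\sqrt{49 + 2 \sqrt{14}} \approx 7.5155$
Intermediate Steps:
$S{\left(a,X \right)} = 2$ ($S{\left(a,X \right)} = 3 - 1 = 2$)
$Y{\left(n \right)} = -2 + 2 \sqrt{n}$
$\sqrt{\left(11 + 6\right) 3 + Y{\left(14 \right)}} = \sqrt{\left(11 + 6\right) 3 - \left(2 - 2 \sqrt{14}\right)} = \sqrt{17 \cdot 3 - \left(2 - 2 \sqrt{14}\right)} = \sqrt{51 - \left(2 - 2 \sqrt{14}\right)} = \sqrt{49 + 2 \sqrt{14}}$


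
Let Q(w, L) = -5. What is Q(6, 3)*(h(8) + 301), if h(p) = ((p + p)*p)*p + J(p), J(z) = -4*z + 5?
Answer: -6490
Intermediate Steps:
J(z) = 5 - 4*z
h(p) = 5 - 4*p + 2*p**3 (h(p) = ((p + p)*p)*p + (5 - 4*p) = ((2*p)*p)*p + (5 - 4*p) = (2*p**2)*p + (5 - 4*p) = 2*p**3 + (5 - 4*p) = 5 - 4*p + 2*p**3)
Q(6, 3)*(h(8) + 301) = -5*((5 - 4*8 + 2*8**3) + 301) = -5*((5 - 32 + 2*512) + 301) = -5*((5 - 32 + 1024) + 301) = -5*(997 + 301) = -5*1298 = -6490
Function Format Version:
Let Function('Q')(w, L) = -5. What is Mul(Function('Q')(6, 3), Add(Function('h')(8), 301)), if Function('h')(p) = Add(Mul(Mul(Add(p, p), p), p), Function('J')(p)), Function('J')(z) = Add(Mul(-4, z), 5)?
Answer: -6490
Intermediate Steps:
Function('J')(z) = Add(5, Mul(-4, z))
Function('h')(p) = Add(5, Mul(-4, p), Mul(2, Pow(p, 3))) (Function('h')(p) = Add(Mul(Mul(Add(p, p), p), p), Add(5, Mul(-4, p))) = Add(Mul(Mul(Mul(2, p), p), p), Add(5, Mul(-4, p))) = Add(Mul(Mul(2, Pow(p, 2)), p), Add(5, Mul(-4, p))) = Add(Mul(2, Pow(p, 3)), Add(5, Mul(-4, p))) = Add(5, Mul(-4, p), Mul(2, Pow(p, 3))))
Mul(Function('Q')(6, 3), Add(Function('h')(8), 301)) = Mul(-5, Add(Add(5, Mul(-4, 8), Mul(2, Pow(8, 3))), 301)) = Mul(-5, Add(Add(5, -32, Mul(2, 512)), 301)) = Mul(-5, Add(Add(5, -32, 1024), 301)) = Mul(-5, Add(997, 301)) = Mul(-5, 1298) = -6490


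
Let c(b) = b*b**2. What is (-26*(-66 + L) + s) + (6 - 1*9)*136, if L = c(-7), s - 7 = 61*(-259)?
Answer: -5566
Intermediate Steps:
s = -15792 (s = 7 + 61*(-259) = 7 - 15799 = -15792)
c(b) = b**3
L = -343 (L = (-7)**3 = -343)
(-26*(-66 + L) + s) + (6 - 1*9)*136 = (-26*(-66 - 343) - 15792) + (6 - 1*9)*136 = (-26*(-409) - 15792) + (6 - 9)*136 = (10634 - 15792) - 3*136 = -5158 - 408 = -5566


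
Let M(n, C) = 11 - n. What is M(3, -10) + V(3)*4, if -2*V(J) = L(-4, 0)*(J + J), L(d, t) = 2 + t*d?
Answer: -16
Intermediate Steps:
L(d, t) = 2 + d*t
V(J) = -2*J (V(J) = -(2 - 4*0)*(J + J)/2 = -(2 + 0)*2*J/2 = -2*J)
M(3, -10) + V(3)*4 = (11 - 1*3) - 2*3*4 = (11 - 3) - 6*4 = 8 - 24 = -16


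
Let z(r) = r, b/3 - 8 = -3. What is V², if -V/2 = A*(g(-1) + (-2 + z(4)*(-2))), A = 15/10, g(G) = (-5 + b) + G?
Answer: 9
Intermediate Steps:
b = 15 (b = 24 + 3*(-3) = 24 - 9 = 15)
g(G) = 10 + G (g(G) = (-5 + 15) + G = 10 + G)
A = 3/2 (A = 15*(⅒) = 3/2 ≈ 1.5000)
V = 3 (V = -3*((10 - 1) + (-2 + 4*(-2))) = -3*(9 + (-2 - 8)) = -3*(9 - 10) = -3*(-1) = -2*(-3/2) = 3)
V² = 3² = 9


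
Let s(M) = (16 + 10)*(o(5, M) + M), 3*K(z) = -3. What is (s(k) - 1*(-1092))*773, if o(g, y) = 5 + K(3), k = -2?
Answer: 884312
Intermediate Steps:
K(z) = -1 (K(z) = (1/3)*(-3) = -1)
o(g, y) = 4 (o(g, y) = 5 - 1 = 4)
s(M) = 104 + 26*M (s(M) = (16 + 10)*(4 + M) = 26*(4 + M) = 104 + 26*M)
(s(k) - 1*(-1092))*773 = ((104 + 26*(-2)) - 1*(-1092))*773 = ((104 - 52) + 1092)*773 = (52 + 1092)*773 = 1144*773 = 884312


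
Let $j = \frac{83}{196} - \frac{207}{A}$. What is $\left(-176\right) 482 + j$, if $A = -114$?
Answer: $- \frac{315906029}{3724} \approx -84830.0$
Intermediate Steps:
$j = \frac{8339}{3724}$ ($j = \frac{83}{196} - \frac{207}{-114} = 83 \cdot \frac{1}{196} - - \frac{69}{38} = \frac{83}{196} + \frac{69}{38} = \frac{8339}{3724} \approx 2.2393$)
$\left(-176\right) 482 + j = \left(-176\right) 482 + \frac{8339}{3724} = -84832 + \frac{8339}{3724} = - \frac{315906029}{3724}$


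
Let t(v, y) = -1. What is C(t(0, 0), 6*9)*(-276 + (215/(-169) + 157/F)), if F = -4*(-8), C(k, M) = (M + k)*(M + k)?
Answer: -4137530595/5408 ≈ -7.6508e+5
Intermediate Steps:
C(k, M) = (M + k)**2
F = 32
C(t(0, 0), 6*9)*(-276 + (215/(-169) + 157/F)) = (6*9 - 1)**2*(-276 + (215/(-169) + 157/32)) = (54 - 1)**2*(-276 + (215*(-1/169) + 157*(1/32))) = 53**2*(-276 + (-215/169 + 157/32)) = 2809*(-276 + 19653/5408) = 2809*(-1472955/5408) = -4137530595/5408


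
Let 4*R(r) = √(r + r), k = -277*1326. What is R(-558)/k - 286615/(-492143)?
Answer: 286615/492143 - I*√31/244868 ≈ 0.58238 - 2.2738e-5*I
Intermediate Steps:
k = -367302
R(r) = √2*√r/4 (R(r) = √(r + r)/4 = √(2*r)/4 = (√2*√r)/4 = √2*√r/4)
R(-558)/k - 286615/(-492143) = (√2*√(-558)/4)/(-367302) - 286615/(-492143) = (√2*(3*I*√62)/4)*(-1/367302) - 286615*(-1/492143) = (3*I*√31/2)*(-1/367302) + 286615/492143 = -I*√31/244868 + 286615/492143 = 286615/492143 - I*√31/244868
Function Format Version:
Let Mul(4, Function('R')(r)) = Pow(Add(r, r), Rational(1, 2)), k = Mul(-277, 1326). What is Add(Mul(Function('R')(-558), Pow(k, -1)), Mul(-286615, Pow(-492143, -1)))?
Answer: Add(Rational(286615, 492143), Mul(Rational(-1, 244868), I, Pow(31, Rational(1, 2)))) ≈ Add(0.58238, Mul(-2.2738e-5, I))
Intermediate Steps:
k = -367302
Function('R')(r) = Mul(Rational(1, 4), Pow(2, Rational(1, 2)), Pow(r, Rational(1, 2))) (Function('R')(r) = Mul(Rational(1, 4), Pow(Add(r, r), Rational(1, 2))) = Mul(Rational(1, 4), Pow(Mul(2, r), Rational(1, 2))) = Mul(Rational(1, 4), Mul(Pow(2, Rational(1, 2)), Pow(r, Rational(1, 2)))) = Mul(Rational(1, 4), Pow(2, Rational(1, 2)), Pow(r, Rational(1, 2))))
Add(Mul(Function('R')(-558), Pow(k, -1)), Mul(-286615, Pow(-492143, -1))) = Add(Mul(Mul(Rational(1, 4), Pow(2, Rational(1, 2)), Pow(-558, Rational(1, 2))), Pow(-367302, -1)), Mul(-286615, Pow(-492143, -1))) = Add(Mul(Mul(Rational(1, 4), Pow(2, Rational(1, 2)), Mul(3, I, Pow(62, Rational(1, 2)))), Rational(-1, 367302)), Mul(-286615, Rational(-1, 492143))) = Add(Mul(Mul(Rational(3, 2), I, Pow(31, Rational(1, 2))), Rational(-1, 367302)), Rational(286615, 492143)) = Add(Mul(Rational(-1, 244868), I, Pow(31, Rational(1, 2))), Rational(286615, 492143)) = Add(Rational(286615, 492143), Mul(Rational(-1, 244868), I, Pow(31, Rational(1, 2))))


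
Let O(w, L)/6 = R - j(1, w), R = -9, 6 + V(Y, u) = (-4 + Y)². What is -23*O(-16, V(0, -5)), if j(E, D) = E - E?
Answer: 1242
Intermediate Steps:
j(E, D) = 0
V(Y, u) = -6 + (-4 + Y)²
O(w, L) = -54 (O(w, L) = 6*(-9 - 1*0) = 6*(-9 + 0) = 6*(-9) = -54)
-23*O(-16, V(0, -5)) = -23*(-54) = 1242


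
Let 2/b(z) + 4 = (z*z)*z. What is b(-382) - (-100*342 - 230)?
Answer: 959615262979/27871486 ≈ 34430.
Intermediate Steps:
b(z) = 2/(-4 + z**3) (b(z) = 2/(-4 + (z*z)*z) = 2/(-4 + z**2*z) = 2/(-4 + z**3))
b(-382) - (-100*342 - 230) = 2/(-4 + (-382)**3) - (-100*342 - 230) = 2/(-4 - 55742968) - (-34200 - 230) = 2/(-55742972) - 1*(-34430) = 2*(-1/55742972) + 34430 = -1/27871486 + 34430 = 959615262979/27871486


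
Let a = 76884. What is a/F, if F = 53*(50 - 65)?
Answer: -25628/265 ≈ -96.709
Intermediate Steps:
F = -795 (F = 53*(-15) = -795)
a/F = 76884/(-795) = 76884*(-1/795) = -25628/265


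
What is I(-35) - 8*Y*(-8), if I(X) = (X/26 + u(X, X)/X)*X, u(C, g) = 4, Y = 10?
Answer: 17969/26 ≈ 691.12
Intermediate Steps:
I(X) = X*(4/X + X/26) (I(X) = (X/26 + 4/X)*X = (4/X + X/26)*X = X*(4/X + X/26))
I(-35) - 8*Y*(-8) = (4 + (1/26)*(-35)²) - 8*10*(-8) = (4 + (1/26)*1225) - 80*(-8) = (4 + 1225/26) + 640 = 1329/26 + 640 = 17969/26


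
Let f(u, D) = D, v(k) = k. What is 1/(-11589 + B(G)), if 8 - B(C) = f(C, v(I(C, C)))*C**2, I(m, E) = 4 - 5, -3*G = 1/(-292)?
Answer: -767376/8886981455 ≈ -8.6348e-5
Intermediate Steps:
G = 1/876 (G = -1/3/(-292) = -1/3*(-1/292) = 1/876 ≈ 0.0011416)
I(m, E) = -1
B(C) = 8 + C**2 (B(C) = 8 - (-1)*C**2 = 8 + C**2)
1/(-11589 + B(G)) = 1/(-11589 + (8 + (1/876)**2)) = 1/(-11589 + (8 + 1/767376)) = 1/(-11589 + 6139009/767376) = 1/(-8886981455/767376) = -767376/8886981455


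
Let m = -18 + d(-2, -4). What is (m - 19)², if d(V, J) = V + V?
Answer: 1681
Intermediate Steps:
d(V, J) = 2*V
m = -22 (m = -18 + 2*(-2) = -18 - 4 = -22)
(m - 19)² = (-22 - 19)² = (-41)² = 1681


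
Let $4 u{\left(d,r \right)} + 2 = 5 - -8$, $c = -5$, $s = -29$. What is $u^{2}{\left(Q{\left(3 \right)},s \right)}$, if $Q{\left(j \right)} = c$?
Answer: $\frac{121}{16} \approx 7.5625$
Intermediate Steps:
$Q{\left(j \right)} = -5$
$u{\left(d,r \right)} = \frac{11}{4}$ ($u{\left(d,r \right)} = - \frac{1}{2} + \frac{5 - -8}{4} = - \frac{1}{2} + \frac{5 + 8}{4} = - \frac{1}{2} + \frac{1}{4} \cdot 13 = - \frac{1}{2} + \frac{13}{4} = \frac{11}{4}$)
$u^{2}{\left(Q{\left(3 \right)},s \right)} = \left(\frac{11}{4}\right)^{2} = \frac{121}{16}$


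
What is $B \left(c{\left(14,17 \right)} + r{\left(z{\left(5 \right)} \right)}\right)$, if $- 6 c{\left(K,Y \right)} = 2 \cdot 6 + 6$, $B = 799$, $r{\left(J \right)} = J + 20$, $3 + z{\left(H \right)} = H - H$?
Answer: $11186$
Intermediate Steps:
$z{\left(H \right)} = -3$ ($z{\left(H \right)} = -3 + \left(H - H\right) = -3 + 0 = -3$)
$r{\left(J \right)} = 20 + J$
$c{\left(K,Y \right)} = -3$ ($c{\left(K,Y \right)} = - \frac{2 \cdot 6 + 6}{6} = - \frac{12 + 6}{6} = \left(- \frac{1}{6}\right) 18 = -3$)
$B \left(c{\left(14,17 \right)} + r{\left(z{\left(5 \right)} \right)}\right) = 799 \left(-3 + \left(20 - 3\right)\right) = 799 \left(-3 + 17\right) = 799 \cdot 14 = 11186$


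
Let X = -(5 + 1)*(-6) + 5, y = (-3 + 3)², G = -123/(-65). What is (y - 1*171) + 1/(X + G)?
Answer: -476683/2788 ≈ -170.98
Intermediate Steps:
G = 123/65 (G = -123*(-1/65) = 123/65 ≈ 1.8923)
y = 0 (y = 0² = 0)
X = 41 (X = -1*6*(-6) + 5 = -6*(-6) + 5 = 36 + 5 = 41)
(y - 1*171) + 1/(X + G) = (0 - 1*171) + 1/(41 + 123/65) = (0 - 171) + 1/(2788/65) = -171 + 65/2788 = -476683/2788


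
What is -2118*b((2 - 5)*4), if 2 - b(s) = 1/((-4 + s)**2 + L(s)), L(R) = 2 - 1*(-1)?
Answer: -1095006/259 ≈ -4227.8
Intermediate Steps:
L(R) = 3 (L(R) = 2 + 1 = 3)
b(s) = 2 - 1/(3 + (-4 + s)**2) (b(s) = 2 - 1/((-4 + s)**2 + 3) = 2 - 1/(3 + (-4 + s)**2))
-2118*b((2 - 5)*4) = -2118*(5 + 2*(-4 + (2 - 5)*4)**2)/(3 + (-4 + (2 - 5)*4)**2) = -2118*(5 + 2*(-4 - 3*4)**2)/(3 + (-4 - 3*4)**2) = -2118*(5 + 2*(-4 - 12)**2)/(3 + (-4 - 12)**2) = -2118*(5 + 2*(-16)**2)/(3 + (-16)**2) = -2118*(5 + 2*256)/(3 + 256) = -2118*(5 + 512)/259 = -2118*517/259 = -1095006/259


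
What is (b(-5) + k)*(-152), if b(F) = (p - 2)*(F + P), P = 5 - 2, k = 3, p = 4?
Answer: 152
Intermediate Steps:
P = 3
b(F) = 6 + 2*F (b(F) = (4 - 2)*(F + 3) = 2*(3 + F) = 6 + 2*F)
(b(-5) + k)*(-152) = ((6 + 2*(-5)) + 3)*(-152) = ((6 - 10) + 3)*(-152) = (-4 + 3)*(-152) = -1*(-152) = 152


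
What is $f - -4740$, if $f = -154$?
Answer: $4586$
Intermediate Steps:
$f - -4740 = -154 - -4740 = -154 + 4740 = 4586$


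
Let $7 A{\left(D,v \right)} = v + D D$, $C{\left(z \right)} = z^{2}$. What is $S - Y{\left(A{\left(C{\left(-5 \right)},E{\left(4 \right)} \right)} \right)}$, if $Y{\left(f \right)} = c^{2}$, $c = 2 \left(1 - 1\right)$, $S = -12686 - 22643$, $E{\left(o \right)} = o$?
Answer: $-35329$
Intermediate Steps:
$S = -35329$
$A{\left(D,v \right)} = \frac{v}{7} + \frac{D^{2}}{7}$ ($A{\left(D,v \right)} = \frac{v + D D}{7} = \frac{v + D^{2}}{7} = \frac{v}{7} + \frac{D^{2}}{7}$)
$c = 0$ ($c = 2 \cdot 0 = 0$)
$Y{\left(f \right)} = 0$ ($Y{\left(f \right)} = 0^{2} = 0$)
$S - Y{\left(A{\left(C{\left(-5 \right)},E{\left(4 \right)} \right)} \right)} = -35329 - 0 = -35329 + 0 = -35329$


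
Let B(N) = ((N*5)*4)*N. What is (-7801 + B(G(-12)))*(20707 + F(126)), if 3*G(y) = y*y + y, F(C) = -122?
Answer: 636467615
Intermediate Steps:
G(y) = y/3 + y²/3 (G(y) = (y*y + y)/3 = (y² + y)/3 = (y + y²)/3 = y/3 + y²/3)
B(N) = 20*N² (B(N) = ((5*N)*4)*N = (20*N)*N = 20*N²)
(-7801 + B(G(-12)))*(20707 + F(126)) = (-7801 + 20*((⅓)*(-12)*(1 - 12))²)*(20707 - 122) = (-7801 + 20*((⅓)*(-12)*(-11))²)*20585 = (-7801 + 20*44²)*20585 = (-7801 + 20*1936)*20585 = (-7801 + 38720)*20585 = 30919*20585 = 636467615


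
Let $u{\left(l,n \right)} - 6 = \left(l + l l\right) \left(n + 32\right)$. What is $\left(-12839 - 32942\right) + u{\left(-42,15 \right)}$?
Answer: $35159$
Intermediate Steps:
$u{\left(l,n \right)} = 6 + \left(32 + n\right) \left(l + l^{2}\right)$ ($u{\left(l,n \right)} = 6 + \left(l + l l\right) \left(n + 32\right) = 6 + \left(l + l^{2}\right) \left(32 + n\right) = 6 + \left(32 + n\right) \left(l + l^{2}\right)$)
$\left(-12839 - 32942\right) + u{\left(-42,15 \right)} = \left(-12839 - 32942\right) + \left(6 + 32 \left(-42\right) + 32 \left(-42\right)^{2} - 630 + 15 \left(-42\right)^{2}\right) = -45781 + \left(6 - 1344 + 32 \cdot 1764 - 630 + 15 \cdot 1764\right) = -45781 + \left(6 - 1344 + 56448 - 630 + 26460\right) = -45781 + 80940 = 35159$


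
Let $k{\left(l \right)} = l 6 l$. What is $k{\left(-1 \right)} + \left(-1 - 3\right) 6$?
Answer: $-18$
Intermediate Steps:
$k{\left(l \right)} = 6 l^{2}$ ($k{\left(l \right)} = 6 l l = 6 l^{2}$)
$k{\left(-1 \right)} + \left(-1 - 3\right) 6 = 6 \left(-1\right)^{2} + \left(-1 - 3\right) 6 = 6 \cdot 1 + \left(-1 - 3\right) 6 = 6 - 24 = -18$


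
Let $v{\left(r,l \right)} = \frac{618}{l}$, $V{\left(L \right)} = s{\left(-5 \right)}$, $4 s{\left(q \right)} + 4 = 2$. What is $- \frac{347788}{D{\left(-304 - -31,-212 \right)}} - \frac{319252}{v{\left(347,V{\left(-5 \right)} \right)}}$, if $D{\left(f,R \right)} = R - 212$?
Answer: $\frac{35326801}{32754} \approx 1078.5$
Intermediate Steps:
$s{\left(q \right)} = - \frac{1}{2}$ ($s{\left(q \right)} = -1 + \frac{1}{4} \cdot 2 = -1 + \frac{1}{2} = - \frac{1}{2}$)
$D{\left(f,R \right)} = -212 + R$
$V{\left(L \right)} = - \frac{1}{2}$
$- \frac{347788}{D{\left(-304 - -31,-212 \right)}} - \frac{319252}{v{\left(347,V{\left(-5 \right)} \right)}} = - \frac{347788}{-212 - 212} - \frac{319252}{618 \frac{1}{- \frac{1}{2}}} = - \frac{347788}{-424} - \frac{319252}{618 \left(-2\right)} = \left(-347788\right) \left(- \frac{1}{424}\right) - \frac{319252}{-1236} = \frac{86947}{106} - - \frac{79813}{309} = \frac{86947}{106} + \frac{79813}{309} = \frac{35326801}{32754}$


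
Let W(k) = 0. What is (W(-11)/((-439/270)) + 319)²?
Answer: 101761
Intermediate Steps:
(W(-11)/((-439/270)) + 319)² = (0/((-439/270)) + 319)² = (0/((-439*1/270)) + 319)² = (0/(-439/270) + 319)² = (0*(-270/439) + 319)² = (0 + 319)² = 319² = 101761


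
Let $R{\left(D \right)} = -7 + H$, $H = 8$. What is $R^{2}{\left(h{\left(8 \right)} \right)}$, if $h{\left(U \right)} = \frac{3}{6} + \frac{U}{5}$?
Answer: $1$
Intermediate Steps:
$h{\left(U \right)} = \frac{1}{2} + \frac{U}{5}$ ($h{\left(U \right)} = 3 \cdot \frac{1}{6} + U \frac{1}{5} = \frac{1}{2} + \frac{U}{5}$)
$R{\left(D \right)} = 1$ ($R{\left(D \right)} = -7 + 8 = 1$)
$R^{2}{\left(h{\left(8 \right)} \right)} = 1^{2} = 1$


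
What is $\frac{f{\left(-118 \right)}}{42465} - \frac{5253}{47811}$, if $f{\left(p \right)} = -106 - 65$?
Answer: $- \frac{1352306}{11873065} \approx -0.1139$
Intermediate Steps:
$f{\left(p \right)} = -171$ ($f{\left(p \right)} = -106 - 65 = -171$)
$\frac{f{\left(-118 \right)}}{42465} - \frac{5253}{47811} = - \frac{171}{42465} - \frac{5253}{47811} = \left(-171\right) \frac{1}{42465} - \frac{1751}{15937} = - \frac{3}{745} - \frac{1751}{15937} = - \frac{1352306}{11873065}$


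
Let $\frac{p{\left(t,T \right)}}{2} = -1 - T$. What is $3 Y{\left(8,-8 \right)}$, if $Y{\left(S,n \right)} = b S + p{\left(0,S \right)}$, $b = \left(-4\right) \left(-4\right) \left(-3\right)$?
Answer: $-1206$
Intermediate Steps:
$p{\left(t,T \right)} = -2 - 2 T$ ($p{\left(t,T \right)} = 2 \left(-1 - T\right) = -2 - 2 T$)
$b = -48$ ($b = 16 \left(-3\right) = -48$)
$Y{\left(S,n \right)} = -2 - 50 S$ ($Y{\left(S,n \right)} = - 48 S - \left(2 + 2 S\right) = -2 - 50 S$)
$3 Y{\left(8,-8 \right)} = 3 \left(-2 - 400\right) = 3 \left(-402\right) = -1206$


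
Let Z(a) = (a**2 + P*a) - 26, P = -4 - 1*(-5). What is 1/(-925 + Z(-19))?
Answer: -1/609 ≈ -0.0016420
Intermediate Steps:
P = 1 (P = -4 + 5 = 1)
Z(a) = -26 + a + a**2 (Z(a) = (a**2 + 1*a) - 26 = (a**2 + a) - 26 = (a + a**2) - 26 = -26 + a + a**2)
1/(-925 + Z(-19)) = 1/(-925 + (-26 - 19 + (-19)**2)) = 1/(-925 + (-26 - 19 + 361)) = 1/(-925 + 316) = 1/(-609) = -1/609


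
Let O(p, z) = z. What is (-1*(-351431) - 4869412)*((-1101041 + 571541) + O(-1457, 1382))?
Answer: 2386027089758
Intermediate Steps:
(-1*(-351431) - 4869412)*((-1101041 + 571541) + O(-1457, 1382)) = (-1*(-351431) - 4869412)*((-1101041 + 571541) + 1382) = (351431 - 4869412)*(-529500 + 1382) = -4517981*(-528118) = 2386027089758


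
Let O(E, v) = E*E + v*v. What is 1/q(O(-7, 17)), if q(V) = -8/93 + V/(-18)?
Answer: -279/5263 ≈ -0.053012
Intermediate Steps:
O(E, v) = E**2 + v**2
q(V) = -8/93 - V/18 (q(V) = -8*1/93 + V*(-1/18) = -8/93 - V/18)
1/q(O(-7, 17)) = 1/(-8/93 - ((-7)**2 + 17**2)/18) = 1/(-8/93 - (49 + 289)/18) = 1/(-8/93 - 1/18*338) = 1/(-8/93 - 169/9) = 1/(-5263/279) = -279/5263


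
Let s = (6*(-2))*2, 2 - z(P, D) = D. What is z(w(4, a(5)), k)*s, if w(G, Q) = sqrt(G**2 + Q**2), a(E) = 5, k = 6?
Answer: 96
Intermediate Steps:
z(P, D) = 2 - D
s = -24 (s = -12*2 = -24)
z(w(4, a(5)), k)*s = (2 - 1*6)*(-24) = (2 - 6)*(-24) = -4*(-24) = 96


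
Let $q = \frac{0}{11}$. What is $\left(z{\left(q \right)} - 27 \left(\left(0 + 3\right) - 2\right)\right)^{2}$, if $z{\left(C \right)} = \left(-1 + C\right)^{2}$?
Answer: $676$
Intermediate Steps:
$q = 0$ ($q = 0 \cdot \frac{1}{11} = 0$)
$\left(z{\left(q \right)} - 27 \left(\left(0 + 3\right) - 2\right)\right)^{2} = \left(\left(-1 + 0\right)^{2} - 27 \left(\left(0 + 3\right) - 2\right)\right)^{2} = \left(\left(-1\right)^{2} - 27 \left(3 - 2\right)\right)^{2} = \left(1 - 27\right)^{2} = \left(-26\right)^{2} = 676$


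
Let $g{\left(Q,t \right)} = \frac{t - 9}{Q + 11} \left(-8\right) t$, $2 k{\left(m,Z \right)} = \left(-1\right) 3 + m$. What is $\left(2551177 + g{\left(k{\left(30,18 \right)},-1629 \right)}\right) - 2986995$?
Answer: $- \frac{9149702}{7} \approx -1.3071 \cdot 10^{6}$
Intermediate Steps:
$k{\left(m,Z \right)} = - \frac{3}{2} + \frac{m}{2}$ ($k{\left(m,Z \right)} = \frac{\left(-1\right) 3 + m}{2} = \frac{-3 + m}{2} = - \frac{3}{2} + \frac{m}{2}$)
$g{\left(Q,t \right)} = - \frac{8 t \left(-9 + t\right)}{11 + Q}$ ($g{\left(Q,t \right)} = \frac{-9 + t}{11 + Q} \left(-8\right) t = - \frac{8 \left(-9 + t\right)}{11 + Q} t = - \frac{8 t \left(-9 + t\right)}{11 + Q}$)
$\left(2551177 + g{\left(k{\left(30,18 \right)},-1629 \right)}\right) - 2986995 = \left(2551177 + 8 \left(-1629\right) \frac{1}{11 + \left(- \frac{3}{2} + \frac{1}{2} \cdot 30\right)} \left(9 - -1629\right)\right) - 2986995 = \left(2551177 + 8 \left(-1629\right) \frac{1}{11 + \left(- \frac{3}{2} + 15\right)} \left(9 + 1629\right)\right) - 2986995 = \left(2551177 + 8 \left(-1629\right) \frac{1}{11 + \frac{27}{2}} \cdot 1638\right) - 2986995 = \left(2551177 + 8 \left(-1629\right) \frac{1}{\frac{49}{2}} \cdot 1638\right) - 2986995 = \left(2551177 + 8 \left(-1629\right) \frac{2}{49} \cdot 1638\right) - 2986995 = \left(2551177 - \frac{6098976}{7}\right) - 2986995 = \frac{11759263}{7} - 2986995 = - \frac{9149702}{7}$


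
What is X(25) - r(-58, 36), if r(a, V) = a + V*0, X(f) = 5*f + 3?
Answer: 186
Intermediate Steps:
X(f) = 3 + 5*f
r(a, V) = a (r(a, V) = a + 0 = a)
X(25) - r(-58, 36) = (3 + 5*25) - 1*(-58) = (3 + 125) + 58 = 128 + 58 = 186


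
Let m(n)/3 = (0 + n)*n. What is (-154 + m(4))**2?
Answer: 11236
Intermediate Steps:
m(n) = 3*n**2 (m(n) = 3*((0 + n)*n) = 3*(n*n) = 3*n**2)
(-154 + m(4))**2 = (-154 + 3*4**2)**2 = (-154 + 3*16)**2 = (-154 + 48)**2 = (-106)**2 = 11236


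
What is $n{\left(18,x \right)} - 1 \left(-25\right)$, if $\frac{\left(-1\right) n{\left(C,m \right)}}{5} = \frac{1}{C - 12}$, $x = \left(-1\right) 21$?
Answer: $\frac{145}{6} \approx 24.167$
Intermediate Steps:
$x = -21$
$n{\left(C,m \right)} = - \frac{5}{-12 + C}$ ($n{\left(C,m \right)} = - \frac{5}{C - 12} = - \frac{5}{-12 + C}$)
$n{\left(18,x \right)} - 1 \left(-25\right) = - \frac{5}{-12 + 18} - 1 \left(-25\right) = - \frac{5}{6} - -25 = \left(-5\right) \frac{1}{6} + 25 = - \frac{5}{6} + 25 = \frac{145}{6}$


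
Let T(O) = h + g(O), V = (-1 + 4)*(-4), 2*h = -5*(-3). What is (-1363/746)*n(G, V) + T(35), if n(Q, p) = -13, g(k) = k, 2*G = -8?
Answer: 24712/373 ≈ 66.252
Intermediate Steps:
G = -4 (G = (½)*(-8) = -4)
h = 15/2 (h = (-5*(-3))/2 = (½)*15 = 15/2 ≈ 7.5000)
V = -12 (V = 3*(-4) = -12)
T(O) = 15/2 + O
(-1363/746)*n(G, V) + T(35) = -1363/746*(-13) + (15/2 + 35) = -1363*1/746*(-13) + 85/2 = -1363/746*(-13) + 85/2 = 17719/746 + 85/2 = 24712/373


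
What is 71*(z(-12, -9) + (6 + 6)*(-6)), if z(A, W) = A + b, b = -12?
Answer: -6816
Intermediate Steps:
z(A, W) = -12 + A (z(A, W) = A - 12 = -12 + A)
71*(z(-12, -9) + (6 + 6)*(-6)) = 71*((-12 - 12) + (6 + 6)*(-6)) = 71*(-24 + 12*(-6)) = 71*(-24 - 72) = 71*(-96) = -6816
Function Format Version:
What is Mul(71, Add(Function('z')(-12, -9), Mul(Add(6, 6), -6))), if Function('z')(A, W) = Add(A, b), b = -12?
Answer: -6816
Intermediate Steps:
Function('z')(A, W) = Add(-12, A) (Function('z')(A, W) = Add(A, -12) = Add(-12, A))
Mul(71, Add(Function('z')(-12, -9), Mul(Add(6, 6), -6))) = Mul(71, Add(Add(-12, -12), Mul(Add(6, 6), -6))) = Mul(71, Add(-24, Mul(12, -6))) = Mul(71, Add(-24, -72)) = Mul(71, -96) = -6816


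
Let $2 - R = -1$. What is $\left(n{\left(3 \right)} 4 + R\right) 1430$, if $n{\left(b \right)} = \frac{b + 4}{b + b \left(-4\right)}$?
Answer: $- \frac{1430}{9} \approx -158.89$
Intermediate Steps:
$n{\left(b \right)} = - \frac{4 + b}{3 b}$ ($n{\left(b \right)} = \frac{4 + b}{b - 4 b} = \frac{4 + b}{\left(-3\right) b} = \left(4 + b\right) \left(- \frac{1}{3 b}\right) = - \frac{4 + b}{3 b}$)
$R = 3$ ($R = 2 - -1 = 2 + 1 = 3$)
$\left(n{\left(3 \right)} 4 + R\right) 1430 = \left(\frac{-4 - 3}{3 \cdot 3} \cdot 4 + 3\right) 1430 = \left(\frac{1}{3} \cdot \frac{1}{3} \left(-4 - 3\right) 4 + 3\right) 1430 = \left(\frac{1}{3} \cdot \frac{1}{3} \left(-7\right) 4 + 3\right) 1430 = \left(\left(- \frac{7}{9}\right) 4 + 3\right) 1430 = \left(- \frac{28}{9} + 3\right) 1430 = \left(- \frac{1}{9}\right) 1430 = - \frac{1430}{9}$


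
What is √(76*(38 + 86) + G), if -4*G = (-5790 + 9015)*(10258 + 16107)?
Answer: I*√84989429/2 ≈ 4609.5*I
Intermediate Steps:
G = -85027125/4 (G = -(-5790 + 9015)*(10258 + 16107)/4 = -3225*26365/4 = -¼*85027125 = -85027125/4 ≈ -2.1257e+7)
√(76*(38 + 86) + G) = √(76*(38 + 86) - 85027125/4) = √(76*124 - 85027125/4) = √(9424 - 85027125/4) = √(-84989429/4) = I*√84989429/2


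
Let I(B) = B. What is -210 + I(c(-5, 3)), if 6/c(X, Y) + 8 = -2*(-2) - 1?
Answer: -1056/5 ≈ -211.20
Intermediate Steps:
c(X, Y) = -6/5 (c(X, Y) = 6/(-8 + (-2*(-2) - 1)) = 6/(-8 + (4 - 1)) = 6/(-8 + 3) = 6/(-5) = 6*(-1/5) = -6/5)
-210 + I(c(-5, 3)) = -210 - 6/5 = -1056/5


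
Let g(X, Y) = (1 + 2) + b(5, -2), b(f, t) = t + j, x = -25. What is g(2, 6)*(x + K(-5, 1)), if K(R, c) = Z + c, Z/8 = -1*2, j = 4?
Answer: -200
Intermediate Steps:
Z = -16 (Z = 8*(-1*2) = 8*(-2) = -16)
b(f, t) = 4 + t (b(f, t) = t + 4 = 4 + t)
K(R, c) = -16 + c
g(X, Y) = 5 (g(X, Y) = (1 + 2) + (4 - 2) = 3 + 2 = 5)
g(2, 6)*(x + K(-5, 1)) = 5*(-25 + (-16 + 1)) = 5*(-25 - 15) = 5*(-40) = -200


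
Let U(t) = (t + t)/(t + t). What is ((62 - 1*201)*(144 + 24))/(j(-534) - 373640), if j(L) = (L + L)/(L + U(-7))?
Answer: 3111654/49787263 ≈ 0.062499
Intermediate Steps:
U(t) = 1 (U(t) = (2*t)/((2*t)) = (2*t)*(1/(2*t)) = 1)
j(L) = 2*L/(1 + L) (j(L) = (L + L)/(L + 1) = (2*L)/(1 + L) = 2*L/(1 + L))
((62 - 1*201)*(144 + 24))/(j(-534) - 373640) = ((62 - 1*201)*(144 + 24))/(2*(-534)/(1 - 534) - 373640) = ((62 - 201)*168)/(2*(-534)/(-533) - 373640) = (-139*168)/(2*(-534)*(-1/533) - 373640) = -23352/(1068/533 - 373640) = -23352/(-199149052/533) = -23352*(-533/199149052) = 3111654/49787263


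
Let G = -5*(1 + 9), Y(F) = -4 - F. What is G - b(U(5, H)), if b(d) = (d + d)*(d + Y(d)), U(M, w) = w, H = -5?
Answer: -90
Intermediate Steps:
b(d) = -8*d (b(d) = (d + d)*(d + (-4 - d)) = (2*d)*(-4) = -8*d)
G = -50 (G = -5*10 = -50)
G - b(U(5, H)) = -50 - (-8)*(-5) = -50 - 1*40 = -50 - 40 = -90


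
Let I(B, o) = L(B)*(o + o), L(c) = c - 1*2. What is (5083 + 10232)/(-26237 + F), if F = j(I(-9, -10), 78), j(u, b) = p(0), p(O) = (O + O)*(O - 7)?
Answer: -15315/26237 ≈ -0.58372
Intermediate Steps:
p(O) = 2*O*(-7 + O) (p(O) = (2*O)*(-7 + O) = 2*O*(-7 + O))
L(c) = -2 + c (L(c) = c - 2 = -2 + c)
I(B, o) = 2*o*(-2 + B) (I(B, o) = (-2 + B)*(o + o) = (-2 + B)*(2*o) = 2*o*(-2 + B))
j(u, b) = 0 (j(u, b) = 2*0*(-7 + 0) = 2*0*(-7) = 0)
F = 0
(5083 + 10232)/(-26237 + F) = (5083 + 10232)/(-26237 + 0) = 15315/(-26237) = 15315*(-1/26237) = -15315/26237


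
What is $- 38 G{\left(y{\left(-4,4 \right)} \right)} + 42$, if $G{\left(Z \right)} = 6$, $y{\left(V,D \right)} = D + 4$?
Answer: $-186$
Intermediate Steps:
$y{\left(V,D \right)} = 4 + D$
$- 38 G{\left(y{\left(-4,4 \right)} \right)} + 42 = \left(-38\right) 6 + 42 = -228 + 42 = -186$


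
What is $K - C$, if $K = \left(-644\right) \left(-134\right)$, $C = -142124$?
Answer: $228420$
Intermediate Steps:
$K = 86296$
$K - C = 86296 - -142124 = 86296 + 142124 = 228420$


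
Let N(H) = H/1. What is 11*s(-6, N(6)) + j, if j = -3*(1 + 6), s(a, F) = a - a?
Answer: -21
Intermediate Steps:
N(H) = H (N(H) = H*1 = H)
s(a, F) = 0
j = -21 (j = -3*7 = -21)
11*s(-6, N(6)) + j = 11*0 - 21 = 0 - 21 = -21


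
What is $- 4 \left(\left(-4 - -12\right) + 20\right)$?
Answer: $-112$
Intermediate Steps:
$- 4 \left(\left(-4 - -12\right) + 20\right) = - 4 \left(\left(-4 + 12\right) + 20\right) = - 4 \left(8 + 20\right) = \left(-4\right) 28 = -112$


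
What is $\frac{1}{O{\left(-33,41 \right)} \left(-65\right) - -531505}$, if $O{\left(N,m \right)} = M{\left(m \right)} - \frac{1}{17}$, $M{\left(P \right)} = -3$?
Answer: $\frac{17}{9038965} \approx 1.8807 \cdot 10^{-6}$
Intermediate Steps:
$O{\left(N,m \right)} = - \frac{52}{17}$ ($O{\left(N,m \right)} = -3 - \frac{1}{17} = - \frac{52}{17}$)
$\frac{1}{O{\left(-33,41 \right)} \left(-65\right) - -531505} = \frac{1}{\left(- \frac{52}{17}\right) \left(-65\right) - -531505} = \frac{1}{\frac{3380}{17} + 531505} = \frac{1}{\frac{9038965}{17}} = \frac{17}{9038965}$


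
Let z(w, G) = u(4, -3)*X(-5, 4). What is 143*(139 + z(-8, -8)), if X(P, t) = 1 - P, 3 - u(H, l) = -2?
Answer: 24167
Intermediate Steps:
u(H, l) = 5 (u(H, l) = 3 - 1*(-2) = 3 + 2 = 5)
z(w, G) = 30 (z(w, G) = 5*(1 - 1*(-5)) = 5*(1 + 5) = 5*6 = 30)
143*(139 + z(-8, -8)) = 143*(139 + 30) = 143*169 = 24167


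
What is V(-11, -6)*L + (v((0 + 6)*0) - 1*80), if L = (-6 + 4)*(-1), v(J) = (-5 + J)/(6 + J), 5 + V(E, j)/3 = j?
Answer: -881/6 ≈ -146.83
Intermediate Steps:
V(E, j) = -15 + 3*j
v(J) = (-5 + J)/(6 + J)
L = 2 (L = -2*(-1) = 2)
V(-11, -6)*L + (v((0 + 6)*0) - 1*80) = (-15 + 3*(-6))*2 + ((-5 + (0 + 6)*0)/(6 + (0 + 6)*0) - 1*80) = (-15 - 18)*2 + ((-5 + 6*0)/(6 + 6*0) - 80) = -33*2 + ((-5 + 0)/(6 + 0) - 80) = -66 + (-5/6 - 80) = -66 - 485/6 = -881/6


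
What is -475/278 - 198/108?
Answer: -1477/417 ≈ -3.5420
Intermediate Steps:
-475/278 - 198/108 = -475*1/278 - 198*1/108 = -475/278 - 11/6 = -1477/417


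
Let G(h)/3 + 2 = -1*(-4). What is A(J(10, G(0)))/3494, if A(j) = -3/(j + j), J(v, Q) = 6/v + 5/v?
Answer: -15/38434 ≈ -0.00039028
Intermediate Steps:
G(h) = 6 (G(h) = -6 + 3*(-1*(-4)) = -6 + 3*4 = -6 + 12 = 6)
J(v, Q) = 11/v
A(j) = -3/(2*j) (A(j) = -3*1/(2*j) = -3/(2*j))
A(J(10, G(0)))/3494 = -3/(2*(11/10))/3494 = -3/(2*(11*(1/10)))*(1/3494) = -3/(2*11/10)*(1/3494) = -3/2*10/11*(1/3494) = -15/11*1/3494 = -15/38434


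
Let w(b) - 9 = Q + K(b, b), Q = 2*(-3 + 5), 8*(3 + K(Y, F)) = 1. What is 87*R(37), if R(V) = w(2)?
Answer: 7047/8 ≈ 880.88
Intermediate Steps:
K(Y, F) = -23/8 (K(Y, F) = -3 + (⅛)*1 = -3 + ⅛ = -23/8)
Q = 4 (Q = 2*2 = 4)
w(b) = 81/8 (w(b) = 9 + (4 - 23/8) = 9 + 9/8 = 81/8)
R(V) = 81/8
87*R(37) = 87*(81/8) = 7047/8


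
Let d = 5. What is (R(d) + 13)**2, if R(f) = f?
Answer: 324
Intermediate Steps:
(R(d) + 13)**2 = (5 + 13)**2 = 18**2 = 324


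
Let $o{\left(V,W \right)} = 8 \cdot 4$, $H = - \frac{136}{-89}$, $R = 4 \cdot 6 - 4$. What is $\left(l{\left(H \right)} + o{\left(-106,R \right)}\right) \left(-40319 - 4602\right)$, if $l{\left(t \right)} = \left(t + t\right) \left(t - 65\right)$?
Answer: $\frac{57636158576}{7921} \approx 7.2764 \cdot 10^{6}$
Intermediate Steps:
$R = 20$ ($R = 24 - 4 = 20$)
$H = \frac{136}{89}$ ($H = \left(-136\right) \left(- \frac{1}{89}\right) = \frac{136}{89} \approx 1.5281$)
$o{\left(V,W \right)} = 32$
$l{\left(t \right)} = 2 t \left(-65 + t\right)$
$\left(l{\left(H \right)} + o{\left(-106,R \right)}\right) \left(-40319 - 4602\right) = \left(2 \cdot \frac{136}{89} \left(-65 + \frac{136}{89}\right) + 32\right) \left(-40319 - 4602\right) = \left(2 \cdot \frac{136}{89} \left(- \frac{5649}{89}\right) + 32\right) \left(-44921\right) = \left(- \frac{1536528}{7921} + 32\right) \left(-44921\right) = \left(- \frac{1283056}{7921}\right) \left(-44921\right) = \frac{57636158576}{7921}$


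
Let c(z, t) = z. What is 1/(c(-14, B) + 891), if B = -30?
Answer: 1/877 ≈ 0.0011403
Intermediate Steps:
1/(c(-14, B) + 891) = 1/(-14 + 891) = 1/877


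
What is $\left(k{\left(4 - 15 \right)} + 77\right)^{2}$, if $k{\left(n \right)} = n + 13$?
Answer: $6241$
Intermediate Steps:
$k{\left(n \right)} = 13 + n$
$\left(k{\left(4 - 15 \right)} + 77\right)^{2} = \left(\left(13 + \left(4 - 15\right)\right) + 77\right)^{2} = \left(\left(13 - 11\right) + 77\right)^{2} = \left(2 + 77\right)^{2} = 79^{2} = 6241$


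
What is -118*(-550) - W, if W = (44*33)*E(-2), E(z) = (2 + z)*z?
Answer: 64900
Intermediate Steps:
E(z) = z*(2 + z)
W = 0 (W = (44*33)*(-2*(2 - 2)) = 1452*(-2*0) = 1452*0 = 0)
-118*(-550) - W = -118*(-550) - 1*0 = 64900 + 0 = 64900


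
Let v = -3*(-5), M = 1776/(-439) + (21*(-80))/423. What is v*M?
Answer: -2481280/20633 ≈ -120.26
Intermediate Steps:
M = -496256/61899 (M = 1776*(-1/439) - 1680*1/423 = -1776/439 - 560/141 = -496256/61899 ≈ -8.0172)
v = 15
v*M = 15*(-496256/61899) = -2481280/20633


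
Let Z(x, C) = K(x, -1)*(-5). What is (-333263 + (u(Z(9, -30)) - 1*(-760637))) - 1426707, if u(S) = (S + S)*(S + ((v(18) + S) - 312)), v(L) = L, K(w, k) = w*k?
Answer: -1017693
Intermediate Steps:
K(w, k) = k*w
Z(x, C) = 5*x (Z(x, C) = -x*(-5) = 5*x)
u(S) = 2*S*(-294 + 2*S) (u(S) = (S + S)*(S + ((18 + S) - 312)) = (2*S)*(S + (-294 + S)) = (2*S)*(-294 + 2*S) = 2*S*(-294 + 2*S))
(-333263 + (u(Z(9, -30)) - 1*(-760637))) - 1426707 = (-333263 + (4*(5*9)*(-147 + 5*9) - 1*(-760637))) - 1426707 = (-333263 + (4*45*(-147 + 45) + 760637)) - 1426707 = (-333263 + (4*45*(-102) + 760637)) - 1426707 = (-333263 + (-18360 + 760637)) - 1426707 = (-333263 + 742277) - 1426707 = 409014 - 1426707 = -1017693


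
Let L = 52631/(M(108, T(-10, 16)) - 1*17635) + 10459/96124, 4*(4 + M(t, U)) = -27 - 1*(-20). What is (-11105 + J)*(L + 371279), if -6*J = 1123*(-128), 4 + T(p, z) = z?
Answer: 97097741863118782873/20348393436 ≈ 4.7718e+9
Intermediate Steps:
T(p, z) = -4 + z
M(t, U) = -23/4 (M(t, U) = -4 + (-27 - 1*(-20))/4 = -4 + (-27 + 20)/4 = -4 + (¼)*(-7) = -4 - 7/4 = -23/4)
L = -19498390559/6782797812 (L = 52631/(-23/4 - 1*17635) + 10459/96124 = 52631/(-23/4 - 17635) + 10459*(1/96124) = 52631/(-70563/4) + 10459/96124 = 52631*(-4/70563) + 10459/96124 = -210524/70563 + 10459/96124 = -19498390559/6782797812 ≈ -2.8747)
J = 71872/3 (J = -1123*(-128)/6 = -⅙*(-143744) = 71872/3 ≈ 23957.)
(-11105 + J)*(L + 371279) = (-11105 + 71872/3)*(-19498390559/6782797812 + 371279) = (38557/3)*(2518290890450989/6782797812) = 97097741863118782873/20348393436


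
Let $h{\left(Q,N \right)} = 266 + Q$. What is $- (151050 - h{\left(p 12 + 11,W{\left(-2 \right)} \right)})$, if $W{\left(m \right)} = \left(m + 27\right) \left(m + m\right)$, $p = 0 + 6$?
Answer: $-150701$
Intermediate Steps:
$p = 6$
$W{\left(m \right)} = 2 m \left(27 + m\right)$ ($W{\left(m \right)} = \left(27 + m\right) 2 m = 2 m \left(27 + m\right)$)
$- (151050 - h{\left(p 12 + 11,W{\left(-2 \right)} \right)}) = - (151050 - \left(266 + \left(6 \cdot 12 + 11\right)\right)) = - (151050 - \left(266 + \left(72 + 11\right)\right)) = - (151050 - \left(266 + 83\right)) = - (151050 - 349) = \left(-1\right) 150701 = -150701$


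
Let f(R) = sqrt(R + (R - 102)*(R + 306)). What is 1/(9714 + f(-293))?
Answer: 4857/47183612 - I*sqrt(1357)/47183612 ≈ 0.00010294 - 7.8073e-7*I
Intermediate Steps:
f(R) = sqrt(R + (-102 + R)*(306 + R))
1/(9714 + f(-293)) = 1/(9714 + sqrt(-31212 + (-293)**2 + 205*(-293))) = 1/(9714 + sqrt(-31212 + 85849 - 60065)) = 1/(9714 + sqrt(-5428)) = 1/(9714 + 2*I*sqrt(1357))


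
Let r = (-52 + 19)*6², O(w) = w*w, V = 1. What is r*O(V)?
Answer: -1188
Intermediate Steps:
O(w) = w²
r = -1188 (r = -33*36 = -1188)
r*O(V) = -1188*1² = -1188*1 = -1188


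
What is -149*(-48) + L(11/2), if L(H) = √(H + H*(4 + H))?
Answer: 7152 + √231/2 ≈ 7159.6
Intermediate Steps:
-149*(-48) + L(11/2) = -149*(-48) + √((11/2)*(5 + 11/2)) = 7152 + √((11*(½))*(5 + 11*(½))) = 7152 + √(11*(5 + 11/2)/2) = 7152 + √((11/2)*(21/2)) = 7152 + √(231/4) = 7152 + √231/2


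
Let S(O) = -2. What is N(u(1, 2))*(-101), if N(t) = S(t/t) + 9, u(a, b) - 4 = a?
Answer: -707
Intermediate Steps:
u(a, b) = 4 + a
N(t) = 7 (N(t) = -2 + 9 = 7)
N(u(1, 2))*(-101) = 7*(-101) = -707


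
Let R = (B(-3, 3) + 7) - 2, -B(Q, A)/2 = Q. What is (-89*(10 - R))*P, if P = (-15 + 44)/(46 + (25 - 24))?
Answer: 2581/47 ≈ 54.915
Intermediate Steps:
B(Q, A) = -2*Q
R = 11 (R = (-2*(-3) + 7) - 2 = (6 + 7) - 2 = 13 - 2 = 11)
P = 29/47 (P = 29/(46 + 1) = 29/47 ≈ 0.61702)
(-89*(10 - R))*P = -89*(10 - 1*11)*(29/47) = -89*(10 - 11)*(29/47) = -89*(-1)*(29/47) = 89*(29/47) = 2581/47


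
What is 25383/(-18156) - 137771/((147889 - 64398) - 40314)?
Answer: -1199110689/261307204 ≈ -4.5889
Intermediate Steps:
25383/(-18156) - 137771/((147889 - 64398) - 40314) = 25383*(-1/18156) - 137771/(83491 - 40314) = -8461/6052 - 137771/43177 = -1199110689/261307204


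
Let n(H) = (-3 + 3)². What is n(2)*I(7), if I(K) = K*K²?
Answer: 0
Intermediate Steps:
I(K) = K³
n(H) = 0 (n(H) = 0² = 0)
n(2)*I(7) = 0*7³ = 0*343 = 0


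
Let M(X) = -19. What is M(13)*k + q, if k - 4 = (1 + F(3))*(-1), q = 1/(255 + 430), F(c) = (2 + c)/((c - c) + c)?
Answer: -52057/2055 ≈ -25.332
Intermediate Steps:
F(c) = (2 + c)/c (F(c) = (2 + c)/(0 + c) = (2 + c)/c)
q = 1/685 ≈ 0.0014599
k = 4/3 (k = 4 + (1 + (2 + 3)/3)*(-1) = 4 + (1 + (⅓)*5)*(-1) = 4 + (1 + 5/3)*(-1) = 4 + (8/3)*(-1) = 4 - 8/3 = 4/3 ≈ 1.3333)
M(13)*k + q = -19*4/3 + 1/685 = -76/3 + 1/685 = -52057/2055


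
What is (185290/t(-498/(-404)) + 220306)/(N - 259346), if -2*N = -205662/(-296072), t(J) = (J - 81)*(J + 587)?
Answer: -124879973584633974448/147012544108403893257 ≈ -0.84945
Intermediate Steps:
t(J) = (-81 + J)*(587 + J)
N = -102831/296072 (N = -(-1)*205662/(-296072)/2 = -(-1)*205662*(-1/296072)/2 = -(-1)*(-102831)/(2*148036) = -½*102831/148036 = -102831/296072 ≈ -0.34732)
(185290/t(-498/(-404)) + 220306)/(N - 259346) = (185290/(-47547 + (-498/(-404))² + 506*(-498/(-404))) + 220306)/(-102831/296072 - 259346) = (185290/(-47547 + (-498*(-1/404))² + 506*(-498*(-1/404))) + 220306)/(-76785191743/296072) = (185290/(-47547 + (249/202)² + 506*(249/202)) + 220306)*(-296072/76785191743) = (185290/(-47547 + 62001/40804 + 62997/101) + 220306)*(-296072/76785191743) = (185290/(-1914594999/40804) + 220306)*(-296072/76785191743) = (185290*(-40804/1914594999) + 220306)*(-296072/76785191743) = (-7560573160/1914594999 + 220306)*(-296072/76785191743) = (421789205276534/1914594999)*(-296072/76785191743) = -124879973584633974448/147012544108403893257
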